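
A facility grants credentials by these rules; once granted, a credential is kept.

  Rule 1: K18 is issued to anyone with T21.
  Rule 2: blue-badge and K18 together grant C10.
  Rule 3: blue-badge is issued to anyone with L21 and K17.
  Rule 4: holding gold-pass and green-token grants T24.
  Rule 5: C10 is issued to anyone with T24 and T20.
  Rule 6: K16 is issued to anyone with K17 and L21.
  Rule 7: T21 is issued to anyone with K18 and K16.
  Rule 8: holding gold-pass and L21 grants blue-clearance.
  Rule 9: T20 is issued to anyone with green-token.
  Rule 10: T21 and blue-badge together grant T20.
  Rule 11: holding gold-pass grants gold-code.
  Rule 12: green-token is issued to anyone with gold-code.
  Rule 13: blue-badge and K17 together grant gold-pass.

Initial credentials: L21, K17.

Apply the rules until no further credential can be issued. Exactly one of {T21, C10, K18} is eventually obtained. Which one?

Holding L21 and K17 grants blue-badge (Rule 3).
Holding blue-badge and K17 grants gold-pass (Rule 13).
Holding gold-pass grants gold-code (Rule 11).
Holding gold-code grants green-token (Rule 12).
Holding green-token grants T20 (Rule 9).
Holding gold-pass and green-token grants T24 (Rule 4).
Holding T24 and T20 grants C10 (Rule 5).
K18 would need T21 (Rule 1), but T21 is never granted. T21 would need K18 and K16 (Rule 7), but K18 is never granted.

C10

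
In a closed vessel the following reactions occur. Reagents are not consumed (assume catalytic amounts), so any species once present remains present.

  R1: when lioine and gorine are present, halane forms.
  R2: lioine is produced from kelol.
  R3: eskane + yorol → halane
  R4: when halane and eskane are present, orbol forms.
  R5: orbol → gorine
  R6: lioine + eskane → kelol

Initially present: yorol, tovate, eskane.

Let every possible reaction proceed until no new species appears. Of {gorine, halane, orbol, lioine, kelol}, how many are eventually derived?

3

eskane and yorol present → halane forms (R3).
halane and eskane present → orbol forms (R4).
orbol present → gorine forms (R5).
gorine: reached.
halane: reached.
orbol: reached.
lioine would need kelol (R2), but kelol never forms.
kelol would need lioine and eskane (R6), but lioine never forms.
Reached: gorine, halane, and orbol — 3 of the 5.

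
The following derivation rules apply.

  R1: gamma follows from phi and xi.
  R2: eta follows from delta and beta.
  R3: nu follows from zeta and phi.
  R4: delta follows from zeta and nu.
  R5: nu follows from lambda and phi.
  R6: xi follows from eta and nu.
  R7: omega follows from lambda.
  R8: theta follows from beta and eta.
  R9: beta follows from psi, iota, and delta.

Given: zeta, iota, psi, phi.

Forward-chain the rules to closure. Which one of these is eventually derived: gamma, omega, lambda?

gamma

From zeta and phi, R3 gives nu.
From zeta and nu, R4 gives delta.
psi, iota, and delta hold, so beta follows (R9).
delta and beta hold, so eta follows (R2).
eta and nu hold, so xi follows (R6).
From phi and xi, R1 gives gamma.
omega would need lambda (R7), but lambda is never established. No rule produces lambda, and it is not given.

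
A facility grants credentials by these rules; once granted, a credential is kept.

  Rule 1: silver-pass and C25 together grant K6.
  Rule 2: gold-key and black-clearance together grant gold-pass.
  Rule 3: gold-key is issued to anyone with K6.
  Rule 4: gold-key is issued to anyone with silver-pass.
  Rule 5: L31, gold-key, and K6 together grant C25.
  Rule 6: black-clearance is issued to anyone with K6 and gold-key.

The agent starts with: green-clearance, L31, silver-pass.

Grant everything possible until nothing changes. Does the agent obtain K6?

No

K6 would need silver-pass and C25 (Rule 1), but C25 is never granted.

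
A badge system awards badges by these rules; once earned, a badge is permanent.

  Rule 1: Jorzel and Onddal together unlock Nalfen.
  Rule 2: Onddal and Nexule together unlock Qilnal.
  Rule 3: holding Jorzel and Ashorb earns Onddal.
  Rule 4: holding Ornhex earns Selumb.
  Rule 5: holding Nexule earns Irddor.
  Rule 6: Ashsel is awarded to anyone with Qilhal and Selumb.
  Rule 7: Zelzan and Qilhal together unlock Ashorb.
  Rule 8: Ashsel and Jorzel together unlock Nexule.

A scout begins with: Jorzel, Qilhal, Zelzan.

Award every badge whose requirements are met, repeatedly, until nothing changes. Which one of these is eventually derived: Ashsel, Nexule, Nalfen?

Nalfen

With Zelzan and Qilhal, Ashorb is earned (Rule 7).
With Jorzel and Ashorb, Onddal is earned (Rule 3).
With Jorzel and Onddal, Nalfen is earned (Rule 1).
Ashsel would need Qilhal and Selumb (Rule 6), but Selumb is never earned. Nexule would need Ashsel and Jorzel (Rule 8), but Ashsel is never earned.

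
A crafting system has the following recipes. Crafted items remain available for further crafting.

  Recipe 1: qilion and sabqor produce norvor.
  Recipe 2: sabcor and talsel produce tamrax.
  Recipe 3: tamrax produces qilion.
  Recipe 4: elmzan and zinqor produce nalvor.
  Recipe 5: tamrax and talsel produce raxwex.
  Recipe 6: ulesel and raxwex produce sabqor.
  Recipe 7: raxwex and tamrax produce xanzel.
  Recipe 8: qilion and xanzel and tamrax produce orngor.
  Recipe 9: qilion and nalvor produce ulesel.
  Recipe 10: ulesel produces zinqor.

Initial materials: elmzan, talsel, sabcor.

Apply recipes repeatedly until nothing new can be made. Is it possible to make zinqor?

zinqor would need ulesel (Recipe 10), but ulesel is never obtained.

No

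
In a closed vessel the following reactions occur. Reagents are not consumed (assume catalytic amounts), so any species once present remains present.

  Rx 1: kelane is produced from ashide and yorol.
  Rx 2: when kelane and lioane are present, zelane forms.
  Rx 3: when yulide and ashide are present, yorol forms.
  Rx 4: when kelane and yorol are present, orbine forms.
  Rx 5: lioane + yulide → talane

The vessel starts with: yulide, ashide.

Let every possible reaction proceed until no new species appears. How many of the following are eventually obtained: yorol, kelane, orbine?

3

yulide and ashide present → yorol forms (Rx 3).
ashide and yorol present → kelane forms (Rx 1).
kelane and yorol present → orbine forms (Rx 4).
yorol: reached.
kelane: reached.
orbine: reached.
All 3 are reached.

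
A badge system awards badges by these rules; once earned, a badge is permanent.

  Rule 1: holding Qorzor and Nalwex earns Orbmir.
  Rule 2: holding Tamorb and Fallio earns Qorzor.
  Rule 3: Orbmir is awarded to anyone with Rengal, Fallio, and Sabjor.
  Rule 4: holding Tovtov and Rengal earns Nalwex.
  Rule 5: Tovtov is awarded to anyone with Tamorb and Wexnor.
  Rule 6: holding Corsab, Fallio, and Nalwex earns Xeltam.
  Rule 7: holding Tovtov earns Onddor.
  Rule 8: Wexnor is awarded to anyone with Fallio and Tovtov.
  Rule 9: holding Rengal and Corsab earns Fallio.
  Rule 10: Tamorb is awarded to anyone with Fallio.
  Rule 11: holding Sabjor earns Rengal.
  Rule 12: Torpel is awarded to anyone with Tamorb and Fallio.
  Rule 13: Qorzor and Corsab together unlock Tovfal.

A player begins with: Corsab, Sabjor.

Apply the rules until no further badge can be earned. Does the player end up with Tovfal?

Yes

With Sabjor, Rengal is earned (Rule 11).
With Rengal and Corsab, Fallio is earned (Rule 9).
With Fallio, Tamorb is earned (Rule 10).
With Tamorb and Fallio, Qorzor is earned (Rule 2).
With Qorzor and Corsab, Tovfal is earned (Rule 13).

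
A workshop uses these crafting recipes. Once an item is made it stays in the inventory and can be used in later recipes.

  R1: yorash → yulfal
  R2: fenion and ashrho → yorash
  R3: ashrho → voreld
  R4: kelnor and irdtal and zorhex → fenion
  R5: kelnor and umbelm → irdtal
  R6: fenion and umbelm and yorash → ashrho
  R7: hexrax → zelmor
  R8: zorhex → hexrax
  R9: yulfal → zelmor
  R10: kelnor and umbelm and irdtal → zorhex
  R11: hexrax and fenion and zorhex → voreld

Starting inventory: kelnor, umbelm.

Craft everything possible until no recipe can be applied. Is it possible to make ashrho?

ashrho would need fenion, umbelm, and yorash (R6), but yorash is never obtained.

No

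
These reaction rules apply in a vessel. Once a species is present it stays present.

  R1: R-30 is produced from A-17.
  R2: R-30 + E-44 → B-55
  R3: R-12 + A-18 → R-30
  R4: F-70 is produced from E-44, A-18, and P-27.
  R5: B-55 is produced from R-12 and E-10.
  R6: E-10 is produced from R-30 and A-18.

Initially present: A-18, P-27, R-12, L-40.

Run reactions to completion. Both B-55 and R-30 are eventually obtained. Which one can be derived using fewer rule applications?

R-30: R-12 and A-18 present → R-30 forms (R3). [1 rule application]
B-55: R-12 and A-18 present → R-30 forms (R3). R-30 and A-18 present → E-10 forms (R6). R-12 and E-10 present → B-55 forms (R5). [3 rule applications]
R-30 needs fewer.

R-30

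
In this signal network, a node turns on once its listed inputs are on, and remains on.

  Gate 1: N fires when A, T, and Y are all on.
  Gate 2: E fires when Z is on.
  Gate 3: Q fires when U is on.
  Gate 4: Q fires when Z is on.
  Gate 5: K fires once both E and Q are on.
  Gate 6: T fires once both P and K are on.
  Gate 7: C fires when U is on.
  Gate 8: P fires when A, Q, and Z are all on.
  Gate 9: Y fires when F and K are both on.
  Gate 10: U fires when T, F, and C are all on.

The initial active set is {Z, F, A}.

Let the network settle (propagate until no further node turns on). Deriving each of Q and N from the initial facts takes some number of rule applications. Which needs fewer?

Q

Q: Z is on, so Q fires (Gate 4). [1 rule application]
N: Z is on, so E fires (Gate 2). Z is on, so Q fires (Gate 4). A, Q, and Z are on, so P fires (Gate 8). Gate 5: E and Q on → K on. P and K are on, so T fires (Gate 6). F and K are on, so Y fires (Gate 9). Gate 1: A, T, and Y on → N on. [7 rule applications]
Q needs fewer.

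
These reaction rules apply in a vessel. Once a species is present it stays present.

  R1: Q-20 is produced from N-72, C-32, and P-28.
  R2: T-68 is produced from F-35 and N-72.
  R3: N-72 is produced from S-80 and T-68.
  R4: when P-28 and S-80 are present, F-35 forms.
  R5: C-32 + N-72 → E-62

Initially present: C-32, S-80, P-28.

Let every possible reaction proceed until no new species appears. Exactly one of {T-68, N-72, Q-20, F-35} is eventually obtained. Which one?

P-28 and S-80 present → F-35 forms (R4).
T-68 would need F-35 and N-72 (R2), but N-72 never forms. Q-20 would need N-72, C-32, and P-28 (R1), but N-72 never forms. N-72 would need S-80 and T-68 (R3), but T-68 never forms.

F-35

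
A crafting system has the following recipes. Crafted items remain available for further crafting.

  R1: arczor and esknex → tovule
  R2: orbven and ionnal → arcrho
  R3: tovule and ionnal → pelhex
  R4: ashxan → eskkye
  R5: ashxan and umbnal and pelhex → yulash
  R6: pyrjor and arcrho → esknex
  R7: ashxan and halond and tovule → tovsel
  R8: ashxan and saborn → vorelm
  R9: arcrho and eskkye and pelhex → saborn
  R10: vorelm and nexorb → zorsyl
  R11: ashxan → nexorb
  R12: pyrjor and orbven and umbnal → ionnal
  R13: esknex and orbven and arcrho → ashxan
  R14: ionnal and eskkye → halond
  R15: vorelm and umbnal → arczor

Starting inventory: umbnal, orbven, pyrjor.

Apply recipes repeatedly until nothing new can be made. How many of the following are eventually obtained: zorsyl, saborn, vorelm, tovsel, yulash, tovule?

zorsyl would need vorelm and nexorb (R10), but vorelm is never obtained.
saborn would need arcrho, eskkye, and pelhex (R9), but pelhex is never obtained.
vorelm would need ashxan and saborn (R8), but saborn is never obtained.
tovsel would need ashxan, halond, and tovule (R7), but tovule is never obtained.
yulash would need ashxan, umbnal, and pelhex (R5), but pelhex is never obtained.
tovule would need arczor and esknex (R1), but arczor is never obtained.
None of the 6 are reached.

0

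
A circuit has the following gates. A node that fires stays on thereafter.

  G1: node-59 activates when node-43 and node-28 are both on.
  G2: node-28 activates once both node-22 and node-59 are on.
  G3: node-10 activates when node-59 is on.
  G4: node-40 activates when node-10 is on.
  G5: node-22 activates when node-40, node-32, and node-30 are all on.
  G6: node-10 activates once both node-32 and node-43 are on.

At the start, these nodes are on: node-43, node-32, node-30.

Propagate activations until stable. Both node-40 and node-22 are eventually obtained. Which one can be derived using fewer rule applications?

node-40: node-32 and node-43 are on, so node-10 activates (G6). node-10 is on, so node-40 activates (G4). [2 rule applications]
node-22: node-32 and node-43 are on, so node-10 activates (G6). G4: node-10 on → node-40 on. G5: node-40, node-32, and node-30 on → node-22 on. [3 rule applications]
node-40 needs fewer.

node-40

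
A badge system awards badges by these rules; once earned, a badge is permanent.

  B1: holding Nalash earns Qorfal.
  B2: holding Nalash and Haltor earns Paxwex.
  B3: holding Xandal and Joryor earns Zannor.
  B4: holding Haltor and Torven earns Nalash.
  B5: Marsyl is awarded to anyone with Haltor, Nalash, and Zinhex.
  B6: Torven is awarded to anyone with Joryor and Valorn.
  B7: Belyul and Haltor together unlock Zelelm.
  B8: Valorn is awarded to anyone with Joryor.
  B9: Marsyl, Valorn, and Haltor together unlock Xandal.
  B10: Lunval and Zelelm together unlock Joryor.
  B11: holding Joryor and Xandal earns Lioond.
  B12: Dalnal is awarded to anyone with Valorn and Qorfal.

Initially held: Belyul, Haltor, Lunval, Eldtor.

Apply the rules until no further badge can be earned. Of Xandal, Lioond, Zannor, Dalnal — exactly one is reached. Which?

Dalnal

With Belyul and Haltor, Zelelm is earned (B7).
With Lunval and Zelelm, Joryor is earned (B10).
With Joryor, Valorn is earned (B8).
With Joryor and Valorn, Torven is earned (B6).
With Haltor and Torven, Nalash is earned (B4).
With Nalash, Qorfal is earned (B1).
With Valorn and Qorfal, Dalnal is earned (B12).
Zannor would need Xandal and Joryor (B3), but Xandal is never earned. Lioond would need Joryor and Xandal (B11), but Xandal is never earned. Xandal would need Marsyl, Valorn, and Haltor (B9), but Marsyl is never earned.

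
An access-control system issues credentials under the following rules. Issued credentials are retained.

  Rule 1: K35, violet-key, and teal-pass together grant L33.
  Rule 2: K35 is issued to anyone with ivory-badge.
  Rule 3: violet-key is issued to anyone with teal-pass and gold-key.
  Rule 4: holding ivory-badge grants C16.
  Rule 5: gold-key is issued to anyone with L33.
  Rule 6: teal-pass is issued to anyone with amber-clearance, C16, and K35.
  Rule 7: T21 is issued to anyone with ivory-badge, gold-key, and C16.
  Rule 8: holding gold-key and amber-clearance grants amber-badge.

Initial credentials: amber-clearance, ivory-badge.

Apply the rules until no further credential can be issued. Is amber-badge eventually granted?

amber-badge would need gold-key and amber-clearance (Rule 8), but gold-key is never granted.

No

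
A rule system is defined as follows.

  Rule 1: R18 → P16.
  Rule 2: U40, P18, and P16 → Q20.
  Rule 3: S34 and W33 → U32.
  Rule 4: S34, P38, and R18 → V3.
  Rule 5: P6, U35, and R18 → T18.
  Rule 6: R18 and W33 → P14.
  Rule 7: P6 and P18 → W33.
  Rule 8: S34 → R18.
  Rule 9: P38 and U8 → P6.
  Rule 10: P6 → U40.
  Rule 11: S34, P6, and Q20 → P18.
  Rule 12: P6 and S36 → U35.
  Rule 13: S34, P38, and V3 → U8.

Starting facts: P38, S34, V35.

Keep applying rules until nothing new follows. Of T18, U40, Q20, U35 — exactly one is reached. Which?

From S34, Rule 8 gives R18.
S34, P38, and R18 hold, so V3 follows (Rule 4).
S34, P38, and V3 hold, so U8 follows (Rule 13).
From P38 and U8, Rule 9 gives P6.
From P6, Rule 10 gives U40.
Q20 would need U40, P18, and P16 (Rule 2), but P18 is never established. T18 would need P6, U35, and R18 (Rule 5), but U35 is never established. U35 would need P6 and S36 (Rule 12), but S36 is never established.

U40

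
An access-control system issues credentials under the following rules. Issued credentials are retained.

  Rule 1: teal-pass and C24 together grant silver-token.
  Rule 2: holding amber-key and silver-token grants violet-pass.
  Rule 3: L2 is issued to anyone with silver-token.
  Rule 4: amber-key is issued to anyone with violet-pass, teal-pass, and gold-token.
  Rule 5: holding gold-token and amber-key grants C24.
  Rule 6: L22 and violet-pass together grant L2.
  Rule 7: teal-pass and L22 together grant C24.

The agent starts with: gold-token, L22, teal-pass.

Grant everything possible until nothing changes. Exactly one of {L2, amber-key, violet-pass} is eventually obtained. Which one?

L2

Holding teal-pass and L22 grants C24 (Rule 7).
Holding teal-pass and C24 grants silver-token (Rule 1).
Holding silver-token grants L2 (Rule 3).
amber-key would need violet-pass, teal-pass, and gold-token (Rule 4), but violet-pass is never granted. violet-pass would need amber-key and silver-token (Rule 2), but amber-key is never granted.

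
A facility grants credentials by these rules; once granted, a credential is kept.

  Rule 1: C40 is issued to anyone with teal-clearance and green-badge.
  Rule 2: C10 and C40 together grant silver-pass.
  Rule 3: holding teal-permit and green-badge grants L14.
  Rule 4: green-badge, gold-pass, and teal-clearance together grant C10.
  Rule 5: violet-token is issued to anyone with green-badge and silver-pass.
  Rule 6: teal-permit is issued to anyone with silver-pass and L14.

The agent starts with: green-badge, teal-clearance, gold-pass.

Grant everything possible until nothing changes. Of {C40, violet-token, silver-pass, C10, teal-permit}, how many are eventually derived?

Holding green-badge, gold-pass, and teal-clearance grants C10 (Rule 4).
Holding teal-clearance and green-badge grants C40 (Rule 1).
Holding C10 and C40 grants silver-pass (Rule 2).
Holding green-badge and silver-pass grants violet-token (Rule 5).
C40: reached.
violet-token: reached.
silver-pass: reached.
C10: reached.
teal-permit would need silver-pass and L14 (Rule 6), but L14 is never granted.
Reached: C40, violet-token, silver-pass, and C10 — 4 of the 5.

4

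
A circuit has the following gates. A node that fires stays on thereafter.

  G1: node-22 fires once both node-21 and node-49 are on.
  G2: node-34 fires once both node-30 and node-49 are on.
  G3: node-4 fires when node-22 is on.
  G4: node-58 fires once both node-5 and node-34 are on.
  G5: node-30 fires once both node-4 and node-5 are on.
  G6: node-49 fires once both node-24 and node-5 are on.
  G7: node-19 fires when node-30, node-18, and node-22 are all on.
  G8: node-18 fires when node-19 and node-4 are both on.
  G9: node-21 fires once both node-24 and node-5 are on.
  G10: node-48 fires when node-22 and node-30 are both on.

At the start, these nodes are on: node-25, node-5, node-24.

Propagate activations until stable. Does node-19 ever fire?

node-19 would need node-30, node-18, and node-22 (G7), but node-18 never turns on.

No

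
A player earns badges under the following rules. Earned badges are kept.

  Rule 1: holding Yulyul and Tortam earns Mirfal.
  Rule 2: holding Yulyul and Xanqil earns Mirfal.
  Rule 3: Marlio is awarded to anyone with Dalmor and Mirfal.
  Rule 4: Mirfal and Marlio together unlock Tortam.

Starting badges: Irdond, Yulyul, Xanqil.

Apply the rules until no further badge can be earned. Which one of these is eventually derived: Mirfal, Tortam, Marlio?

Mirfal

With Yulyul and Xanqil, Mirfal is earned (Rule 2).
Tortam would need Mirfal and Marlio (Rule 4), but Marlio is never earned. Marlio would need Dalmor and Mirfal (Rule 3), but Dalmor is never earned.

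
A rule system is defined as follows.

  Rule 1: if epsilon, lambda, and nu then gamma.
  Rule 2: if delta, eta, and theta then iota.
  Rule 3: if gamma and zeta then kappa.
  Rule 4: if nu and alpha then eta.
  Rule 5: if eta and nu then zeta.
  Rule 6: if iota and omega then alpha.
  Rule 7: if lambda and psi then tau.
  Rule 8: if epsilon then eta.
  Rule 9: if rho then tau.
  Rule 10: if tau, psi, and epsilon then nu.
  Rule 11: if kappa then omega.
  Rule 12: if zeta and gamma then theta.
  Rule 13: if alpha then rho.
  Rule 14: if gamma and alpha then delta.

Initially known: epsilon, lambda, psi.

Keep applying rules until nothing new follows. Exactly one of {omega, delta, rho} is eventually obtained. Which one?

lambda and psi hold, so tau follows (Rule 7).
From epsilon, Rule 8 gives eta.
tau, psi, and epsilon hold, so nu follows (Rule 10).
epsilon, lambda, and nu hold, so gamma follows (Rule 1).
eta and nu hold, so zeta follows (Rule 5).
From gamma and zeta, Rule 3 gives kappa.
From kappa, Rule 11 gives omega.
delta would need gamma and alpha (Rule 14), but alpha is never established. rho would need alpha (Rule 13), but alpha is never established.

omega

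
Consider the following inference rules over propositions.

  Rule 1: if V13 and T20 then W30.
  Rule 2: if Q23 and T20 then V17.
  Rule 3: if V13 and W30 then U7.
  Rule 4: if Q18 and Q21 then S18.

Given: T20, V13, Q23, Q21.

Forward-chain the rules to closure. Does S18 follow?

No

S18 would need Q18 and Q21 (Rule 4), but Q18 is never established.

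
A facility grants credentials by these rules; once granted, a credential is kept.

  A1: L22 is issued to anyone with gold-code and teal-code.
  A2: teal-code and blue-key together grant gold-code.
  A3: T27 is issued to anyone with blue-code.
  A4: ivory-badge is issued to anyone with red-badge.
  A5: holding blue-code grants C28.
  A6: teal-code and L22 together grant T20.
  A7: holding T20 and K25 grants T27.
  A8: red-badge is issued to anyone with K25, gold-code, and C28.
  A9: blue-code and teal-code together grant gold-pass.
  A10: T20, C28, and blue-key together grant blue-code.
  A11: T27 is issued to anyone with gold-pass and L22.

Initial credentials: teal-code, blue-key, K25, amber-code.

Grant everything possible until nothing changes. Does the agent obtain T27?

Holding teal-code and blue-key grants gold-code (A2).
Holding gold-code and teal-code grants L22 (A1).
Holding teal-code and L22 grants T20 (A6).
Holding T20 and K25 grants T27 (A7).

Yes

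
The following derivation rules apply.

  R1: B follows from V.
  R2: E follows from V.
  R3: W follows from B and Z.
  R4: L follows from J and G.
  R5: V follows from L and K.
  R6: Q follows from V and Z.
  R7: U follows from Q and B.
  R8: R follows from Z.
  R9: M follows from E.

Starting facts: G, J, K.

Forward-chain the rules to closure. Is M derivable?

J and G hold, so L follows (R4).
From L and K, R5 gives V.
From V, R2 gives E.
From E, R9 gives M.

Yes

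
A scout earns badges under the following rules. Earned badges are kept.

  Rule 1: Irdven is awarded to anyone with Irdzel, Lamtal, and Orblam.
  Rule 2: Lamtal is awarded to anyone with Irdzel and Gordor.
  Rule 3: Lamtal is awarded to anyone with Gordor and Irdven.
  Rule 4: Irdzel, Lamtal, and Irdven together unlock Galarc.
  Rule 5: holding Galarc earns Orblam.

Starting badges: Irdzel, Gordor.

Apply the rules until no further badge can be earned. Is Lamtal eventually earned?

Yes

With Irdzel and Gordor, Lamtal is earned (Rule 2).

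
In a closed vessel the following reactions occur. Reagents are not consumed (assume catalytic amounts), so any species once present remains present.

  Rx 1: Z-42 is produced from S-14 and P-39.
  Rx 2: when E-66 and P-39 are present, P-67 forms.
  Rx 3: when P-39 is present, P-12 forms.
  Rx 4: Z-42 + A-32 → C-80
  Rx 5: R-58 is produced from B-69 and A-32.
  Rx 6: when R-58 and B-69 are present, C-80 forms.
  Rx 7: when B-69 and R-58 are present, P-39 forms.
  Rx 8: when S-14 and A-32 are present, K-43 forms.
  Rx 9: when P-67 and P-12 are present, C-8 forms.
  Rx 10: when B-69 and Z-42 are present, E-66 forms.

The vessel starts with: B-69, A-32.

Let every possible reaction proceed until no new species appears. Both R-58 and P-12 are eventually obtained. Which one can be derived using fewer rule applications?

R-58

R-58: B-69 and A-32 present → R-58 forms (Rx 5). [1 rule application]
P-12: B-69 and A-32 present → R-58 forms (Rx 5). B-69 and R-58 present → P-39 forms (Rx 7). P-39 present → P-12 forms (Rx 3). [3 rule applications]
R-58 needs fewer.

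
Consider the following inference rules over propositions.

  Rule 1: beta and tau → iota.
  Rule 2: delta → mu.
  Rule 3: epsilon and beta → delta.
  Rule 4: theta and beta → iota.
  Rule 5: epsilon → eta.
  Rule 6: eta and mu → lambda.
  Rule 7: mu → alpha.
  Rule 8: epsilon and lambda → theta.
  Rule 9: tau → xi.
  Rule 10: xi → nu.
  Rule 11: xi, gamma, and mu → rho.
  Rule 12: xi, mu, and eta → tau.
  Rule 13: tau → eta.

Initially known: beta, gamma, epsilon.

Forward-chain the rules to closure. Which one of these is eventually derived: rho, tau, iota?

iota

From epsilon, Rule 5 gives eta.
epsilon and beta hold, so delta follows (Rule 3).
From delta, Rule 2 gives mu.
eta and mu hold, so lambda follows (Rule 6).
epsilon and lambda hold, so theta follows (Rule 8).
theta and beta hold, so iota follows (Rule 4).
rho would need xi, gamma, and mu (Rule 11), but xi is never established. tau would need xi, mu, and eta (Rule 12), but xi is never established.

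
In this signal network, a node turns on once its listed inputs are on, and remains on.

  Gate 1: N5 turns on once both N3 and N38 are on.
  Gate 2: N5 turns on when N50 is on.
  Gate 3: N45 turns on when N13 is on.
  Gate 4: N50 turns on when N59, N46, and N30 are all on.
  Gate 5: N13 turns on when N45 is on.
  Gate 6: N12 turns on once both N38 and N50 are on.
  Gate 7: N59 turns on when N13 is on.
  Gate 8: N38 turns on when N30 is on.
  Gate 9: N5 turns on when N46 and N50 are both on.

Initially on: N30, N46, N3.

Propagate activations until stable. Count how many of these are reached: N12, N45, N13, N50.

N12 would need N38 and N50 (Gate 6), but N50 never turns on.
N45 would need N13 (Gate 3), but N13 never turns on.
N13 would need N45 (Gate 5), but N45 never turns on.
N50 would need N59, N46, and N30 (Gate 4), but N59 never turns on.
None of the 4 are reached.

0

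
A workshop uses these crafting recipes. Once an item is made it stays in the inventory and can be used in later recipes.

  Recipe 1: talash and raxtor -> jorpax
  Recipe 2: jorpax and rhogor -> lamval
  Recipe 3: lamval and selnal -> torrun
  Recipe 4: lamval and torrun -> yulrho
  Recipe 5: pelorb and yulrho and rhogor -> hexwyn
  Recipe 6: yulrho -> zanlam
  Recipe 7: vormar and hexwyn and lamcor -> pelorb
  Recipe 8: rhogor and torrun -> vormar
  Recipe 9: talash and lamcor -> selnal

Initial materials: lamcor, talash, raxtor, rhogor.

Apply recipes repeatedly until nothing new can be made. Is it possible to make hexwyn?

No

hexwyn would need pelorb, yulrho, and rhogor (Recipe 5), but pelorb is never obtained.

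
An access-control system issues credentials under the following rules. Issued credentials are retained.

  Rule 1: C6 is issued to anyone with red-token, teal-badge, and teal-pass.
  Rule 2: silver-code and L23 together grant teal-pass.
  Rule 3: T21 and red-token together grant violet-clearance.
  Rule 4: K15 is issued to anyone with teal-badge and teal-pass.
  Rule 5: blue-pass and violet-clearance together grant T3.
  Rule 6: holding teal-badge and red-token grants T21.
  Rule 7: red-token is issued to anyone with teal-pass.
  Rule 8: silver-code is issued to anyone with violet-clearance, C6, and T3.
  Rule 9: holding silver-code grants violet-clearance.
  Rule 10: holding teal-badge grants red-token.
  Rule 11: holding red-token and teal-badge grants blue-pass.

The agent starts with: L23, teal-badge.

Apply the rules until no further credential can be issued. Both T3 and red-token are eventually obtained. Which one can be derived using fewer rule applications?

red-token

red-token: Holding teal-badge grants red-token (Rule 10). [1 rule application]
T3: Holding teal-badge grants red-token (Rule 10). Holding teal-badge and red-token grants T21 (Rule 6). Holding red-token and teal-badge grants blue-pass (Rule 11). Holding T21 and red-token grants violet-clearance (Rule 3). Holding blue-pass and violet-clearance grants T3 (Rule 5). [5 rule applications]
red-token needs fewer.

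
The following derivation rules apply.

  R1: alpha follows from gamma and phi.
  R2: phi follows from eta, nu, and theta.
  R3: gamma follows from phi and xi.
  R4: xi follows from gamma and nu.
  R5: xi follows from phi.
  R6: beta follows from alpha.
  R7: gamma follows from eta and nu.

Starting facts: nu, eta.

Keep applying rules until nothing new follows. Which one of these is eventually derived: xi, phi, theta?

From eta and nu, R7 gives gamma.
From gamma and nu, R4 gives xi.
phi would need eta, nu, and theta (R2), but theta is never established. No rule produces theta, and it is not given.

xi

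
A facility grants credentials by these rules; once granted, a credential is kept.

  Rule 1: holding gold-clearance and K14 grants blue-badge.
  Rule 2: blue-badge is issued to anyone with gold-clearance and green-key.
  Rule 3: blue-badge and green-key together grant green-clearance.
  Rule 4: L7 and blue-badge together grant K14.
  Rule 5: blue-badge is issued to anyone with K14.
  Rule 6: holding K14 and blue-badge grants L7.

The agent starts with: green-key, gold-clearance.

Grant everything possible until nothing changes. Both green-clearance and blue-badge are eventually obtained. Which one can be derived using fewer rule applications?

blue-badge: Holding gold-clearance and green-key grants blue-badge (Rule 2). [1 rule application]
green-clearance: Holding gold-clearance and green-key grants blue-badge (Rule 2). Holding blue-badge and green-key grants green-clearance (Rule 3). [2 rule applications]
blue-badge needs fewer.

blue-badge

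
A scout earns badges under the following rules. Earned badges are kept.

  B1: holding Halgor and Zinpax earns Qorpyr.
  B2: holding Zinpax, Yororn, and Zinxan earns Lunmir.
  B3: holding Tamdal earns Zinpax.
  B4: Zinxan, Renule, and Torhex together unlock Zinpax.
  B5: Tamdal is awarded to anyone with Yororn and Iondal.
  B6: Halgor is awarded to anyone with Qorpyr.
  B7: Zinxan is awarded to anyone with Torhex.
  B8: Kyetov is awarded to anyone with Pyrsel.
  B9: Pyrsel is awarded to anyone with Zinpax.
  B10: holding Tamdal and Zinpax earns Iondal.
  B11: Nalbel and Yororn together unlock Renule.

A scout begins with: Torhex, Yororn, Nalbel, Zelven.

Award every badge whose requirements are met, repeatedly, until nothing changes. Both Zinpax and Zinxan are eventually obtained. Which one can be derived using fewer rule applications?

Zinxan: With Torhex, Zinxan is earned (B7). [1 rule application]
Zinpax: With Torhex, Zinxan is earned (B7). With Nalbel and Yororn, Renule is earned (B11). With Zinxan, Renule, and Torhex, Zinpax is earned (B4). [3 rule applications]
Zinxan needs fewer.

Zinxan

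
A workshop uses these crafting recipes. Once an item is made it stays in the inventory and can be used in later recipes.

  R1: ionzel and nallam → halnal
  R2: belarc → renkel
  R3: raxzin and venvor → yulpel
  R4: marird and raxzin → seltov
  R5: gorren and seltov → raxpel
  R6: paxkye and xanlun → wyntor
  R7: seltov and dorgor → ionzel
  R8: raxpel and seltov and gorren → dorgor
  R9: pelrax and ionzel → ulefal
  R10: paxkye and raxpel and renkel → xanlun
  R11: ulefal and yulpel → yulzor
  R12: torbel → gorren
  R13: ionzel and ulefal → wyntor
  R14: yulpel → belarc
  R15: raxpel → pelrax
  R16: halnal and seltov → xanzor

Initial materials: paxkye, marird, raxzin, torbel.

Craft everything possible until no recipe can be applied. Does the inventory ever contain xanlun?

No

xanlun would need paxkye, raxpel, and renkel (R10), but renkel is never obtained.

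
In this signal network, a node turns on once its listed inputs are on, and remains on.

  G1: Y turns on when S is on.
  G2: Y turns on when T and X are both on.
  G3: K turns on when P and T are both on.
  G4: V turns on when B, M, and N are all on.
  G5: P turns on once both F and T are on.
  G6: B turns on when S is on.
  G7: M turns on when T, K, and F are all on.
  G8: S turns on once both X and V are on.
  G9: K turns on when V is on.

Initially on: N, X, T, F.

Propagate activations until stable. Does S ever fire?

S would need X and V (G8), but V never turns on.

No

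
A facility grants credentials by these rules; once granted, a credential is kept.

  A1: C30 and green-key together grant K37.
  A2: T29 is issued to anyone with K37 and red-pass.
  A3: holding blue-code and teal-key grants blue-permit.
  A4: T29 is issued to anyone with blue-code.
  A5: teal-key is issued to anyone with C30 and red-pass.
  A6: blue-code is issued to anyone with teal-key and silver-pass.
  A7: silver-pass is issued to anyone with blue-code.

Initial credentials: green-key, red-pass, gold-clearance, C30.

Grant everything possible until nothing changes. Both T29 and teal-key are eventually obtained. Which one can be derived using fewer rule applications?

teal-key

teal-key: Holding C30 and red-pass grants teal-key (A5). [1 rule application]
T29: Holding C30 and green-key grants K37 (A1). Holding K37 and red-pass grants T29 (A2). [2 rule applications]
teal-key needs fewer.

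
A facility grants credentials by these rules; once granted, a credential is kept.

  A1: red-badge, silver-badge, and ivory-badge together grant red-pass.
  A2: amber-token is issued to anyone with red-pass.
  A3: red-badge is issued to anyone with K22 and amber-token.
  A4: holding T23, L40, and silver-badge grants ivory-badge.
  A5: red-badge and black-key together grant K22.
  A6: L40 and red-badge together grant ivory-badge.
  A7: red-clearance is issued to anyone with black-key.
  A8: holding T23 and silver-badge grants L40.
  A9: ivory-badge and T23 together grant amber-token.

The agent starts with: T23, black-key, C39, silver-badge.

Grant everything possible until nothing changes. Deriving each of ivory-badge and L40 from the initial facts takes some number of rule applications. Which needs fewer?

L40: Holding T23 and silver-badge grants L40 (A8). [1 rule application]
ivory-badge: Holding T23 and silver-badge grants L40 (A8). Holding T23, L40, and silver-badge grants ivory-badge (A4). [2 rule applications]
L40 needs fewer.

L40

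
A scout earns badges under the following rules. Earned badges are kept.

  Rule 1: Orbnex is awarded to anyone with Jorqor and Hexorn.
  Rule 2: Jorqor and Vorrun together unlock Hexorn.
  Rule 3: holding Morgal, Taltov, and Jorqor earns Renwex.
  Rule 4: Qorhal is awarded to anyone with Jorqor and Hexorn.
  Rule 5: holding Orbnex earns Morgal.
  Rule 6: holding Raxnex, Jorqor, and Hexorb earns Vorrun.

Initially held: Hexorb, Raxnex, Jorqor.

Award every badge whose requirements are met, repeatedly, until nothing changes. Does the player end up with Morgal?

Yes

With Raxnex, Jorqor, and Hexorb, Vorrun is earned (Rule 6).
With Jorqor and Vorrun, Hexorn is earned (Rule 2).
With Jorqor and Hexorn, Orbnex is earned (Rule 1).
With Orbnex, Morgal is earned (Rule 5).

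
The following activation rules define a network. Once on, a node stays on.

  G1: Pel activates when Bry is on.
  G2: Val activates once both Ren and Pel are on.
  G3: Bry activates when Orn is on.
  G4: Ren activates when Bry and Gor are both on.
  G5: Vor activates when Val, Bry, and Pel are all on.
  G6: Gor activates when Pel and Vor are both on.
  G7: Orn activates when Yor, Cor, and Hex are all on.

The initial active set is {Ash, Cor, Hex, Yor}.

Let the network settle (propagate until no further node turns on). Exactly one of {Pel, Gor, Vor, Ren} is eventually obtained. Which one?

G7: Yor, Cor, and Hex on → Orn on.
Orn is on, so Bry activates (G3).
G1: Bry on → Pel on.
Gor would need Pel and Vor (G6), but Vor never turns on. Vor would need Val, Bry, and Pel (G5), but Val never turns on. Ren would need Bry and Gor (G4), but Gor never turns on.

Pel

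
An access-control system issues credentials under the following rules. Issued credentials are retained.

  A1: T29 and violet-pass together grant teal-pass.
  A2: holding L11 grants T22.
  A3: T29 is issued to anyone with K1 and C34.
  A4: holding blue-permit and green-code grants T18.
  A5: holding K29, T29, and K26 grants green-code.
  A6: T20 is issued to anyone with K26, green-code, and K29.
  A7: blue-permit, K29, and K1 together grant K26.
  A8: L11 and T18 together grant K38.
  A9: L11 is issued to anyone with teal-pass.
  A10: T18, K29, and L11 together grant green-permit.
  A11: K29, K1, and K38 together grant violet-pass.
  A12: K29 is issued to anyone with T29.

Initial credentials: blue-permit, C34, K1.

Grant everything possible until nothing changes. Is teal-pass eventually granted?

teal-pass would need T29 and violet-pass (A1), but violet-pass is never granted.

No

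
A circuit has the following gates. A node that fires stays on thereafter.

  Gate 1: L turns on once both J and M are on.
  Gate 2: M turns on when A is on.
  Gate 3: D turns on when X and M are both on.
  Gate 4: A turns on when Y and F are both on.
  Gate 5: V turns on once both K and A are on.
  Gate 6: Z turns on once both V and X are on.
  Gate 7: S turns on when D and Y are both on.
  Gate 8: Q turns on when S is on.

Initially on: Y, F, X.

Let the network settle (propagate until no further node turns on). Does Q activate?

Yes

Gate 4: Y and F on → A on.
Gate 2: A on → M on.
Gate 3: X and M on → D on.
Gate 7: D and Y on → S on.
Gate 8: S on → Q on.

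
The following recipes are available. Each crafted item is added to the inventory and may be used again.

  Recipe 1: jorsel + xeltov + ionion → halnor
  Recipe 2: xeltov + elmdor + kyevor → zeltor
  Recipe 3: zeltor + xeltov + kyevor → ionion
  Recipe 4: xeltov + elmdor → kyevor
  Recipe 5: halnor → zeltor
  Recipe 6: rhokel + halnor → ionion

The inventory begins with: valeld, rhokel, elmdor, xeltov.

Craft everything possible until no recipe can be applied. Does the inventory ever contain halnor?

No

halnor would need jorsel, xeltov, and ionion (Recipe 1), but jorsel is never obtained.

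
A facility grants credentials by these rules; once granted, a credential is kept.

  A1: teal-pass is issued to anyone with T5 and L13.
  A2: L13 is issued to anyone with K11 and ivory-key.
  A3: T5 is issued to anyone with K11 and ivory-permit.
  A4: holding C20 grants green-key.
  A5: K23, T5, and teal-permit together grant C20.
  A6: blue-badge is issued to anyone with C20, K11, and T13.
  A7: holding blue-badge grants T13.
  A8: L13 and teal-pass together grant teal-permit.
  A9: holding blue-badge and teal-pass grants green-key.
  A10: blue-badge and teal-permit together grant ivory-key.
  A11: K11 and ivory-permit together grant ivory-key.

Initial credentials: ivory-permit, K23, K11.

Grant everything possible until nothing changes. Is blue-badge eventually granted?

No

blue-badge would need C20, K11, and T13 (A6), but T13 is never granted.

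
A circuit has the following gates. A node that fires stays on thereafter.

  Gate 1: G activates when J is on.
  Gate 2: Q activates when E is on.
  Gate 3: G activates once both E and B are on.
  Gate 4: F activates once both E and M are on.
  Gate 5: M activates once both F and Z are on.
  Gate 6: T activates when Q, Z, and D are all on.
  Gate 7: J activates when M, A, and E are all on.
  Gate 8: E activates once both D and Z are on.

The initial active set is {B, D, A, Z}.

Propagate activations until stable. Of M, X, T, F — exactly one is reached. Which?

D and Z are on, so E activates (Gate 8).
Gate 2: E on → Q on.
Gate 6: Q, Z, and D on → T on.
M would need F and Z (Gate 5), but F never turns on. F would need E and M (Gate 4), but M never turns on. No rule produces X, and it is not given.

T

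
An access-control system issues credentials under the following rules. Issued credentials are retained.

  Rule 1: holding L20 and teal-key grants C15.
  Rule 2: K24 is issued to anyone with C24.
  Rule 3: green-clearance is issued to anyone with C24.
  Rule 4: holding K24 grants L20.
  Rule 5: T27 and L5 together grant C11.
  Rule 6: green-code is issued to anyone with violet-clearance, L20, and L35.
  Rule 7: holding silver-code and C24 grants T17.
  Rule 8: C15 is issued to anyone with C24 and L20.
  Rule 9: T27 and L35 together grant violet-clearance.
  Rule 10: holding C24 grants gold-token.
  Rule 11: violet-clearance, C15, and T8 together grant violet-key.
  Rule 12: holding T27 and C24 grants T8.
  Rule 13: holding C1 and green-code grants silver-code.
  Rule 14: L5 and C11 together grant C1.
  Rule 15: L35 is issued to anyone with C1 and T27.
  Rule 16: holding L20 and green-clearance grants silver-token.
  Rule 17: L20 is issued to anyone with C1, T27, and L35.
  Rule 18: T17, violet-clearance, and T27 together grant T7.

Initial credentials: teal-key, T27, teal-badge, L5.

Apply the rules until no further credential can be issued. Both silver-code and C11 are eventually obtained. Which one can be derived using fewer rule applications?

C11: Holding T27 and L5 grants C11 (Rule 5). [1 rule application]
silver-code: Holding T27 and L5 grants C11 (Rule 5). Holding L5 and C11 grants C1 (Rule 14). Holding C1 and T27 grants L35 (Rule 15). Holding C1, T27, and L35 grants L20 (Rule 17). Holding T27 and L35 grants violet-clearance (Rule 9). Holding violet-clearance, L20, and L35 grants green-code (Rule 6). Holding C1 and green-code grants silver-code (Rule 13). [7 rule applications]
C11 needs fewer.

C11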